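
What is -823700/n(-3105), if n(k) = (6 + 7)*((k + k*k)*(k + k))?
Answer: 8237/7780692816 ≈ 1.0586e-6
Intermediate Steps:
n(k) = 26*k*(k + k²) (n(k) = 13*((k + k²)*(2*k)) = 13*(2*k*(k + k²)) = 26*k*(k + k²))
-823700/n(-3105) = -823700*1/(250666650*(1 - 3105)) = -823700/(26*9641025*(-3104)) = -823700/(-778069281600) = -823700*(-1/778069281600) = 8237/7780692816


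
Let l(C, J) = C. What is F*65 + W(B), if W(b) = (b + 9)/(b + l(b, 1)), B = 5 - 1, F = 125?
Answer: 65013/8 ≈ 8126.6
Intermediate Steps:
B = 4
W(b) = (9 + b)/(2*b) (W(b) = (b + 9)/(b + b) = (9 + b)/((2*b)) = (9 + b)*(1/(2*b)) = (9 + b)/(2*b))
F*65 + W(B) = 125*65 + (½)*(9 + 4)/4 = 8125 + (½)*(¼)*13 = 8125 + 13/8 = 65013/8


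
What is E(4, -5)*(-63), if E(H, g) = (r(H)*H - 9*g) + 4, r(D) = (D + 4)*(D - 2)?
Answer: -7119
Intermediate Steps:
r(D) = (-2 + D)*(4 + D) (r(D) = (4 + D)*(-2 + D) = (-2 + D)*(4 + D))
E(H, g) = 4 - 9*g + H*(-8 + H**2 + 2*H) (E(H, g) = ((-8 + H**2 + 2*H)*H - 9*g) + 4 = (H*(-8 + H**2 + 2*H) - 9*g) + 4 = (-9*g + H*(-8 + H**2 + 2*H)) + 4 = 4 - 9*g + H*(-8 + H**2 + 2*H))
E(4, -5)*(-63) = (4 - 9*(-5) + 4*(-8 + 4**2 + 2*4))*(-63) = (4 + 45 + 4*(-8 + 16 + 8))*(-63) = (4 + 45 + 4*16)*(-63) = (4 + 45 + 64)*(-63) = 113*(-63) = -7119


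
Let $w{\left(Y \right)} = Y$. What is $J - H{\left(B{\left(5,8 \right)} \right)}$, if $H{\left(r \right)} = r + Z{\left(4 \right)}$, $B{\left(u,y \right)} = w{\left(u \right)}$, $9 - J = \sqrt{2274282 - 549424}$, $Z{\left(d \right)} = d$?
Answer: $- 19 \sqrt{4778} \approx -1313.3$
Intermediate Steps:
$J = 9 - 19 \sqrt{4778}$ ($J = 9 - \sqrt{2274282 - 549424} = 9 - \sqrt{1724858} = 9 - 19 \sqrt{4778} \approx -1304.3$)
$B{\left(u,y \right)} = u$
$H{\left(r \right)} = 4 + r$ ($H{\left(r \right)} = r + 4 = 4 + r$)
$J - H{\left(B{\left(5,8 \right)} \right)} = \left(9 - 19 \sqrt{4778}\right) - \left(4 + 5\right) = \left(9 - 19 \sqrt{4778}\right) - 9 = - 19 \sqrt{4778}$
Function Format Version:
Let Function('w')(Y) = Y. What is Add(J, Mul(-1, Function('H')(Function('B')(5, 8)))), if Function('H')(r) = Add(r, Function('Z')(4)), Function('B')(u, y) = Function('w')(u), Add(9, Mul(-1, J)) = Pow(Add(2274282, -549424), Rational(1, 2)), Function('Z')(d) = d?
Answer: Mul(-19, Pow(4778, Rational(1, 2))) ≈ -1313.3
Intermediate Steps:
J = Add(9, Mul(-19, Pow(4778, Rational(1, 2)))) (J = Add(9, Mul(-1, Pow(Add(2274282, -549424), Rational(1, 2)))) = Add(9, Mul(-1, Pow(1724858, Rational(1, 2)))) = Add(9, Mul(-1, Mul(19, Pow(4778, Rational(1, 2))))) = Add(9, Mul(-19, Pow(4778, Rational(1, 2)))) ≈ -1304.3)
Function('B')(u, y) = u
Function('H')(r) = Add(4, r) (Function('H')(r) = Add(r, 4) = Add(4, r))
Add(J, Mul(-1, Function('H')(Function('B')(5, 8)))) = Add(Add(9, Mul(-19, Pow(4778, Rational(1, 2)))), Mul(-1, Add(4, 5))) = Add(Add(9, Mul(-19, Pow(4778, Rational(1, 2)))), Mul(-1, 9)) = Add(Add(9, Mul(-19, Pow(4778, Rational(1, 2)))), -9) = Mul(-19, Pow(4778, Rational(1, 2)))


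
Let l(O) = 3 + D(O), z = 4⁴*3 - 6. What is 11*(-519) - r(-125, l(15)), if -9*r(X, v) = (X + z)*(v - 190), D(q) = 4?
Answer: -55984/3 ≈ -18661.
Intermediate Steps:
z = 762 (z = 256*3 - 6 = 768 - 6 = 762)
l(O) = 7 (l(O) = 3 + 4 = 7)
r(X, v) = -(-190 + v)*(762 + X)/9 (r(X, v) = -(X + 762)*(v - 190)/9 = -(762 + X)*(-190 + v)/9 = -(-190 + v)*(762 + X)/9)
11*(-519) - r(-125, l(15)) = 11*(-519) - (48260/3 - 254/3*7 + (190/9)*(-125) - ⅑*(-125)*7) = -5709 - (48260/3 - 1778/3 - 23750/9 + 875/9) = -5709 - 1*38857/3 = -5709 - 38857/3 = -55984/3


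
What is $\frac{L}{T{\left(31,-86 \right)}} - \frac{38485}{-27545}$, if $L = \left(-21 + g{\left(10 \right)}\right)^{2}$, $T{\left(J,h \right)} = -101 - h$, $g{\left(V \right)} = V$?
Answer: $- \frac{551134}{82635} \approx -6.6695$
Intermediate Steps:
$L = 121$ ($L = \left(-21 + 10\right)^{2} = \left(-11\right)^{2} = 121$)
$\frac{L}{T{\left(31,-86 \right)}} - \frac{38485}{-27545} = \frac{121}{-101 - -86} - \frac{38485}{-27545} = \frac{121}{-101 + 86} - - \frac{7697}{5509} = \frac{121}{-15} + \frac{7697}{5509} = 121 \left(- \frac{1}{15}\right) + \frac{7697}{5509} = - \frac{121}{15} + \frac{7697}{5509} = - \frac{551134}{82635}$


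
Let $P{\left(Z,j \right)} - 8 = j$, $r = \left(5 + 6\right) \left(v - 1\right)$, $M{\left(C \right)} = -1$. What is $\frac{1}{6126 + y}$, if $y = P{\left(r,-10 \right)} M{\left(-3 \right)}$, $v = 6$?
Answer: $\frac{1}{6128} \approx 0.00016319$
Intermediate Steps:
$r = 55$ ($r = \left(5 + 6\right) \left(6 - 1\right) = 11 \cdot 5 = 55$)
$P{\left(Z,j \right)} = 8 + j$
$y = 2$ ($y = \left(8 - 10\right) \left(-1\right) = \left(-2\right) \left(-1\right) = 2$)
$\frac{1}{6126 + y} = \frac{1}{6126 + 2} = \frac{1}{6128}$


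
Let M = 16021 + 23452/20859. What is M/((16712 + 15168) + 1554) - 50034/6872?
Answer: -8149260439813/1198132866708 ≈ -6.8016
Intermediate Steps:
M = 334205491/20859 (M = 16021 + 23452*(1/20859) = 16021 + 23452/20859 = 334205491/20859 ≈ 16022.)
M/((16712 + 15168) + 1554) - 50034/6872 = 334205491/(20859*((16712 + 15168) + 1554)) - 50034/6872 = 334205491/(20859*(31880 + 1554)) - 50034*1/6872 = (334205491/20859)/33434 - 25017/3436 = (334205491/20859)*(1/33434) - 25017/3436 = 334205491/697399806 - 25017/3436 = -8149260439813/1198132866708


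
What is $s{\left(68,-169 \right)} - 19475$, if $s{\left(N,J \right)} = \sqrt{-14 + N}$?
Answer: $-19475 + 3 \sqrt{6} \approx -19468.0$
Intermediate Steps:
$s{\left(68,-169 \right)} - 19475 = \sqrt{-14 + 68} - 19475 = \sqrt{54} - 19475 = 3 \sqrt{6} - 19475 = -19475 + 3 \sqrt{6}$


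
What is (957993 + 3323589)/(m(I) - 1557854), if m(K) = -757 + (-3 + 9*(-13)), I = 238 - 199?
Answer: -1427194/519577 ≈ -2.7468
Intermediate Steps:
I = 39
m(K) = -877 (m(K) = -757 + (-3 - 117) = -757 - 120 = -877)
(957993 + 3323589)/(m(I) - 1557854) = (957993 + 3323589)/(-877 - 1557854) = 4281582/(-1558731) = 4281582*(-1/1558731) = -1427194/519577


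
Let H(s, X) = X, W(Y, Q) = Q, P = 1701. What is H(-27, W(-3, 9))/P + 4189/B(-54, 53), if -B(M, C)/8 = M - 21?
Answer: 264107/37800 ≈ 6.9870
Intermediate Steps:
B(M, C) = 168 - 8*M (B(M, C) = -8*(M - 21) = -8*(-21 + M) = 168 - 8*M)
H(-27, W(-3, 9))/P + 4189/B(-54, 53) = 9/1701 + 4189/(168 - 8*(-54)) = 9*(1/1701) + 4189/(168 + 432) = 1/189 + 4189/600 = 264107/37800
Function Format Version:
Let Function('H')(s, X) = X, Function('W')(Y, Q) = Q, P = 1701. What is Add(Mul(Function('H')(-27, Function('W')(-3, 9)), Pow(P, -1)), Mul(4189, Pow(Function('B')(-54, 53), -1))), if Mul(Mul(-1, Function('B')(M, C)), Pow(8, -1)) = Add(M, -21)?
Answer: Rational(264107, 37800) ≈ 6.9870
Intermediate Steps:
Function('B')(M, C) = Add(168, Mul(-8, M)) (Function('B')(M, C) = Mul(-8, Add(M, -21)) = Mul(-8, Add(-21, M)) = Add(168, Mul(-8, M)))
Add(Mul(Function('H')(-27, Function('W')(-3, 9)), Pow(P, -1)), Mul(4189, Pow(Function('B')(-54, 53), -1))) = Add(Mul(9, Pow(1701, -1)), Mul(4189, Pow(Add(168, Mul(-8, -54)), -1))) = Add(Mul(9, Rational(1, 1701)), Mul(4189, Pow(Add(168, 432), -1))) = Add(Rational(1, 189), Mul(4189, Pow(600, -1))) = Add(Rational(1, 189), Mul(4189, Rational(1, 600))) = Add(Rational(1, 189), Rational(4189, 600)) = Rational(264107, 37800)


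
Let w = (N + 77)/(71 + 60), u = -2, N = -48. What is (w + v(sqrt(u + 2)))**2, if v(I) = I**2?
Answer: 841/17161 ≈ 0.049006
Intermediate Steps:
w = 29/131 (w = (-48 + 77)/(71 + 60) = 29/131 ≈ 0.22137)
(w + v(sqrt(u + 2)))**2 = (29/131 + (sqrt(-2 + 2))**2)**2 = (29/131 + (sqrt(0))**2)**2 = (29/131 + 0**2)**2 = (29/131 + 0)**2 = (29/131)**2 = 841/17161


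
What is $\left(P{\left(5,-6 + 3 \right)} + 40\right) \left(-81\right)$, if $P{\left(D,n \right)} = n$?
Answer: $-2997$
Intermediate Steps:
$\left(P{\left(5,-6 + 3 \right)} + 40\right) \left(-81\right) = \left(\left(-6 + 3\right) + 40\right) \left(-81\right) = \left(-3 + 40\right) \left(-81\right) = 37 \left(-81\right) = -2997$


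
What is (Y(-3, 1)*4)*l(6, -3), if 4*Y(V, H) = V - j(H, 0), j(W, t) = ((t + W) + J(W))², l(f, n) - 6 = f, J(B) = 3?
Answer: -228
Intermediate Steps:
l(f, n) = 6 + f
j(W, t) = (3 + W + t)² (j(W, t) = ((t + W) + 3)² = ((W + t) + 3)² = (3 + W + t)²)
Y(V, H) = -(3 + H)²/4 + V/4 (Y(V, H) = (V - (3 + H + 0)²)/4 = (V - (3 + H)²)/4 = -(3 + H)²/4 + V/4)
(Y(-3, 1)*4)*l(6, -3) = ((-(3 + 1)²/4 + (¼)*(-3))*4)*(6 + 6) = ((-¼*4² - ¾)*4)*12 = ((-¼*16 - ¾)*4)*12 = ((-4 - ¾)*4)*12 = -19/4*4*12 = -19*12 = -228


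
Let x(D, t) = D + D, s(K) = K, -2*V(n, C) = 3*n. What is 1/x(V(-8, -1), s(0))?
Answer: 1/24 ≈ 0.041667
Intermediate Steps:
V(n, C) = -3*n/2
x(D, t) = 2*D
1/x(V(-8, -1), s(0)) = 1/(2*(-3/2*(-8))) = 1/(2*12) = 1/24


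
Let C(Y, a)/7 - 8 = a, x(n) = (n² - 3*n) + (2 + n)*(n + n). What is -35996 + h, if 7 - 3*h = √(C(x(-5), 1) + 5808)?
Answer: -107981/3 - √5871/3 ≈ -36019.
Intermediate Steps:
x(n) = n² - 3*n + 2*n*(2 + n) (x(n) = (n² - 3*n) + (2 + n)*(2*n) = (n² - 3*n) + 2*n*(2 + n) = n² - 3*n + 2*n*(2 + n))
C(Y, a) = 56 + 7*a
h = 7/3 - √5871/3 (h = 7/3 - √((56 + 7*1) + 5808)/3 = 7/3 - √((56 + 7) + 5808)/3 = 7/3 - √(63 + 5808)/3 = 7/3 - √5871/3 ≈ -23.207)
-35996 + h = -35996 + (7/3 - √5871/3) = -107981/3 - √5871/3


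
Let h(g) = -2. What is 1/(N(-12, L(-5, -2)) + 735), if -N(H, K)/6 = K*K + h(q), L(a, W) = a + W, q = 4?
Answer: 1/453 ≈ 0.0022075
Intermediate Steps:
L(a, W) = W + a
N(H, K) = 12 - 6*K² (N(H, K) = -6*(K*K - 2) = -6*(K² - 2) = -6*(-2 + K²) = 12 - 6*K²)
1/(N(-12, L(-5, -2)) + 735) = 1/((12 - 6*(-2 - 5)²) + 735) = 1/((12 - 6*(-7)²) + 735) = 1/((12 - 6*49) + 735) = 1/((12 - 294) + 735) = 1/(-282 + 735) = 1/453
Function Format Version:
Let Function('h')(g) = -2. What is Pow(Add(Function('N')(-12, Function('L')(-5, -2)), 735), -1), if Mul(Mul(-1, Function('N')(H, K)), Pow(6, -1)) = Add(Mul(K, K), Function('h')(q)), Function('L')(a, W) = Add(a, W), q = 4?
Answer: Rational(1, 453) ≈ 0.0022075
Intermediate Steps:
Function('L')(a, W) = Add(W, a)
Function('N')(H, K) = Add(12, Mul(-6, Pow(K, 2))) (Function('N')(H, K) = Mul(-6, Add(Mul(K, K), -2)) = Mul(-6, Add(Pow(K, 2), -2)) = Mul(-6, Add(-2, Pow(K, 2))) = Add(12, Mul(-6, Pow(K, 2))))
Pow(Add(Function('N')(-12, Function('L')(-5, -2)), 735), -1) = Pow(Add(Add(12, Mul(-6, Pow(Add(-2, -5), 2))), 735), -1) = Pow(Add(Add(12, Mul(-6, Pow(-7, 2))), 735), -1) = Pow(Add(Add(12, Mul(-6, 49)), 735), -1) = Pow(Add(Add(12, -294), 735), -1) = Pow(Add(-282, 735), -1) = Pow(453, -1) = Rational(1, 453)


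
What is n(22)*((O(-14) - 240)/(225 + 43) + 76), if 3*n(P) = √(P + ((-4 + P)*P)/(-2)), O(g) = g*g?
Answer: 20324*I*√11/201 ≈ 335.36*I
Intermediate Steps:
O(g) = g²
n(P) = √(P - P*(-4 + P)/2)/3 (n(P) = √(P + ((-4 + P)*P)/(-2))/3 = √(P + (P*(-4 + P))*(-½))/3 = √(P - P*(-4 + P)/2)/3)
n(22)*((O(-14) - 240)/(225 + 43) + 76) = (√2*√(22*(6 - 1*22))/6)*(((-14)² - 240)/(225 + 43) + 76) = (√2*√(22*(6 - 22))/6)*((196 - 240)/268 + 76) = (√2*√(22*(-16))/6)*(-44*1/268 + 76) = (√2*√(-352)/6)*(-11/67 + 76) = (√2*(4*I*√22)/6)*(5081/67) = (4*I*√11/3)*(5081/67) = 20324*I*√11/201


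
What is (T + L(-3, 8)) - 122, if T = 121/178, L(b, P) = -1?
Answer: -21773/178 ≈ -122.32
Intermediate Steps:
T = 121/178 (T = 121*(1/178) = 121/178 ≈ 0.67978)
(T + L(-3, 8)) - 122 = (121/178 - 1) - 122 = -57/178 - 122 = -21773/178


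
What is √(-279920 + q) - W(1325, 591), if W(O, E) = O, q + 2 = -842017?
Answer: -1325 + I*√1121939 ≈ -1325.0 + 1059.2*I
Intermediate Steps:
q = -842019 (q = -2 - 842017 = -842019)
√(-279920 + q) - W(1325, 591) = √(-279920 - 842019) - 1*1325 = √(-1121939) - 1325 = I*√1121939 - 1325 = -1325 + I*√1121939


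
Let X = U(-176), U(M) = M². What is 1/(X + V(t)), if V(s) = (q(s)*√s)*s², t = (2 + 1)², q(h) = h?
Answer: 1/33163 ≈ 3.0154e-5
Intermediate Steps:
t = 9 (t = 3² = 9)
X = 30976 (X = (-176)² = 30976)
V(s) = s^(7/2) (V(s) = (s*√s)*s² = s^(3/2)*s² = s^(7/2))
1/(X + V(t)) = 1/(30976 + 9^(7/2)) = 1/(30976 + 2187) = 1/33163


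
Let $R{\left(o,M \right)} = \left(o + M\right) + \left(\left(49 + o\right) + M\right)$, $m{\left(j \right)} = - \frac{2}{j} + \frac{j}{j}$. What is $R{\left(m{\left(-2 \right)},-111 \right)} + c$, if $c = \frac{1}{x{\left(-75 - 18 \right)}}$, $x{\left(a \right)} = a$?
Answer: $- \frac{15718}{93} \approx -169.01$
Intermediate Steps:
$m{\left(j \right)} = 1 - \frac{2}{j}$ ($m{\left(j \right)} = - \frac{2}{j} + 1 = 1 - \frac{2}{j}$)
$R{\left(o,M \right)} = 49 + 2 M + 2 o$ ($R{\left(o,M \right)} = \left(M + o\right) + \left(49 + M + o\right) = 49 + 2 M + 2 o$)
$c = - \frac{1}{93}$ ($c = \frac{1}{-75 - 18} = \frac{1}{-93} = - \frac{1}{93} \approx -0.010753$)
$R{\left(m{\left(-2 \right)},-111 \right)} + c = \left(49 + 2 \left(-111\right) + 2 \frac{-2 - 2}{-2}\right) - \frac{1}{93} = \left(49 - 222 + 2 \left(\left(- \frac{1}{2}\right) \left(-4\right)\right)\right) - \frac{1}{93} = \left(49 - 222 + 2 \cdot 2\right) - \frac{1}{93} = \left(49 - 222 + 4\right) - \frac{1}{93} = -169 - \frac{1}{93} = - \frac{15718}{93}$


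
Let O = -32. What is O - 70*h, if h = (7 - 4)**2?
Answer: -662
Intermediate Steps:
h = 9 (h = 3**2 = 9)
O - 70*h = -32 - 70*9 = -32 - 630 = -662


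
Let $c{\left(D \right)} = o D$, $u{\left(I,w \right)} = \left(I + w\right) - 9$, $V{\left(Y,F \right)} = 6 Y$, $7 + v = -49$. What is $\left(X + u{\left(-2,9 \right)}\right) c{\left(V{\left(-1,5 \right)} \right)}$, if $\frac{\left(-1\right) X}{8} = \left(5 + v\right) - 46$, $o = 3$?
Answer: $-13932$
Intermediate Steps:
$v = -56$ ($v = -7 - 49 = -56$)
$u{\left(I,w \right)} = -9 + I + w$
$c{\left(D \right)} = 3 D$
$X = 776$ ($X = - 8 \left(\left(5 - 56\right) - 46\right) = - 8 \left(-51 - 46\right) = \left(-8\right) \left(-97\right) = 776$)
$\left(X + u{\left(-2,9 \right)}\right) c{\left(V{\left(-1,5 \right)} \right)} = \left(776 - 2\right) 3 \cdot 6 \left(-1\right) = \left(776 - 2\right) 3 \left(-6\right) = 774 \left(-18\right) = -13932$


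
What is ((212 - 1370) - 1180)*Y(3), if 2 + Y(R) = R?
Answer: -2338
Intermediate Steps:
Y(R) = -2 + R
((212 - 1370) - 1180)*Y(3) = ((212 - 1370) - 1180)*(-2 + 3) = (-1158 - 1180)*1 = -2338*1 = -2338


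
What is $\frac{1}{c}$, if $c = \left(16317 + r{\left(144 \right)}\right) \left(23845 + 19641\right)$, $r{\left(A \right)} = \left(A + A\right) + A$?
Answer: $\frac{1}{728347014} \approx 1.373 \cdot 10^{-9}$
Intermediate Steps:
$r{\left(A \right)} = 3 A$ ($r{\left(A \right)} = 2 A + A = 3 A$)
$c = 728347014$ ($c = \left(16317 + 3 \cdot 144\right) \left(23845 + 19641\right) = \left(16317 + 432\right) 43486 = 16749 \cdot 43486 = 728347014$)
$\frac{1}{c} = \frac{1}{728347014}$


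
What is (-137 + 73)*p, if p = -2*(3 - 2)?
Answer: 128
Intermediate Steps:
p = -2 (p = -2*1 = -2)
(-137 + 73)*p = (-137 + 73)*(-2) = -64*(-2) = 128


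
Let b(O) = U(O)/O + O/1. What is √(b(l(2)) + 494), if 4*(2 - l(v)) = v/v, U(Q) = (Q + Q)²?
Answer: √2011/2 ≈ 22.422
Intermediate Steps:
U(Q) = 4*Q² (U(Q) = (2*Q)² = 4*Q²)
l(v) = 7/4 (l(v) = 2 - v/(4*v) = 2 - ¼*1 = 2 - ¼ = 7/4)
b(O) = 5*O (b(O) = (4*O²)/O + O/1 = 4*O + O*1 = 4*O + O = 5*O)
√(b(l(2)) + 494) = √(5*(7/4) + 494) = √(35/4 + 494) = √(2011/4) = √2011/2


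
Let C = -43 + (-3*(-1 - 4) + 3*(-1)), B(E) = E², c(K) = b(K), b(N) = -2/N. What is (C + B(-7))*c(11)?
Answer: -36/11 ≈ -3.2727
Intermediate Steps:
c(K) = -2/K
C = -31 (C = -43 + (-3*(-5) - 3) = -43 + (15 - 3) = -43 + 12 = -31)
(C + B(-7))*c(11) = (-31 + (-7)²)*(-2/11) = (-31 + 49)*(-2*1/11) = 18*(-2/11) = -36/11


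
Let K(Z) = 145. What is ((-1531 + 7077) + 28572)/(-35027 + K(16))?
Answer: -17059/17441 ≈ -0.97810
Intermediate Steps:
((-1531 + 7077) + 28572)/(-35027 + K(16)) = ((-1531 + 7077) + 28572)/(-35027 + 145) = (5546 + 28572)/(-34882) = 34118*(-1/34882) = -17059/17441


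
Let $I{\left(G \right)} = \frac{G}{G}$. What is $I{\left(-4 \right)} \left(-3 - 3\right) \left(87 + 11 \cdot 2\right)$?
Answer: $-654$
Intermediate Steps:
$I{\left(G \right)} = 1$
$I{\left(-4 \right)} \left(-3 - 3\right) \left(87 + 11 \cdot 2\right) = 1 \left(-3 - 3\right) \left(87 + 11 \cdot 2\right) = 1 \left(-6\right) \left(87 + 22\right) = \left(-6\right) 109 = -654$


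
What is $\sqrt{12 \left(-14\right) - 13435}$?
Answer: $i \sqrt{13603} \approx 116.63 i$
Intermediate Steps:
$\sqrt{12 \left(-14\right) - 13435} = \sqrt{-168 - 13435} = \sqrt{-13603} = i \sqrt{13603}$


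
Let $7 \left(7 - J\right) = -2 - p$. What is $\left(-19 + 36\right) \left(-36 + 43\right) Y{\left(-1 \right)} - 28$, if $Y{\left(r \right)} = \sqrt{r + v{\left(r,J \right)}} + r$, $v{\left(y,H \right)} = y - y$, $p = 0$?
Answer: $-147 + 119 i \approx -147.0 + 119.0 i$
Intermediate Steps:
$J = \frac{51}{7}$ ($J = 7 - \frac{-2 - 0}{7} = 7 - \frac{-2 + 0}{7} = 7 - - \frac{2}{7} = 7 + \frac{2}{7} = \frac{51}{7} \approx 7.2857$)
$v{\left(y,H \right)} = 0$
$Y{\left(r \right)} = r + \sqrt{r}$ ($Y{\left(r \right)} = \sqrt{r + 0} + r = \sqrt{r} + r = r + \sqrt{r}$)
$\left(-19 + 36\right) \left(-36 + 43\right) Y{\left(-1 \right)} - 28 = \left(-19 + 36\right) \left(-36 + 43\right) \left(-1 + \sqrt{-1}\right) - 28 = 17 \cdot 7 \left(-1 + i\right) - 28 = 119 \left(-1 + i\right) - 28 = \left(-119 + 119 i\right) - 28 = -147 + 119 i$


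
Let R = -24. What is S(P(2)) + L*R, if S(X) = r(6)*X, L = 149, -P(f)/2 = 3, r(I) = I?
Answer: -3612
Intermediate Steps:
P(f) = -6 (P(f) = -2*3 = -6)
S(X) = 6*X
S(P(2)) + L*R = 6*(-6) + 149*(-24) = -36 - 3576 = -3612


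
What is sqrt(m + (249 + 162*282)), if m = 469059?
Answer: 4*sqrt(32187) ≈ 717.63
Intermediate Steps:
sqrt(m + (249 + 162*282)) = sqrt(469059 + (249 + 162*282)) = sqrt(469059 + (249 + 45684)) = sqrt(469059 + 45933) = sqrt(514992) = 4*sqrt(32187)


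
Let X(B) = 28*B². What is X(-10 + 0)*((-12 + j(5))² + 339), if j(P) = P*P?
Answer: 1422400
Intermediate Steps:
j(P) = P²
X(-10 + 0)*((-12 + j(5))² + 339) = (28*(-10 + 0)²)*((-12 + 5²)² + 339) = (28*(-10)²)*((-12 + 25)² + 339) = (28*100)*(13² + 339) = 2800*(169 + 339) = 2800*508 = 1422400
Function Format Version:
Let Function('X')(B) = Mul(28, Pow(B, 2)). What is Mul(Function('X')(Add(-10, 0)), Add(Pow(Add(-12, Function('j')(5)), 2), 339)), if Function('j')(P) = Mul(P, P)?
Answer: 1422400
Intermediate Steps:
Function('j')(P) = Pow(P, 2)
Mul(Function('X')(Add(-10, 0)), Add(Pow(Add(-12, Function('j')(5)), 2), 339)) = Mul(Mul(28, Pow(Add(-10, 0), 2)), Add(Pow(Add(-12, Pow(5, 2)), 2), 339)) = Mul(Mul(28, Pow(-10, 2)), Add(Pow(Add(-12, 25), 2), 339)) = Mul(Mul(28, 100), Add(Pow(13, 2), 339)) = Mul(2800, Add(169, 339)) = Mul(2800, 508) = 1422400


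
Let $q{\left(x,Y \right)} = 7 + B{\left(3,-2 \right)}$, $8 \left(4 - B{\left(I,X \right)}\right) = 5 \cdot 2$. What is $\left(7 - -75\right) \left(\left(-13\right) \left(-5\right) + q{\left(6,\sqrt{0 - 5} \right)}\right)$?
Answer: $\frac{12259}{2} \approx 6129.5$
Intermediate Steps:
$B{\left(I,X \right)} = \frac{11}{4}$ ($B{\left(I,X \right)} = 4 - \frac{5 \cdot 2}{8} = 4 - \frac{5}{4} = \frac{11}{4}$)
$q{\left(x,Y \right)} = \frac{39}{4}$ ($q{\left(x,Y \right)} = 7 + \frac{11}{4} = \frac{39}{4}$)
$\left(7 - -75\right) \left(\left(-13\right) \left(-5\right) + q{\left(6,\sqrt{0 - 5} \right)}\right) = \left(7 - -75\right) \left(\left(-13\right) \left(-5\right) + \frac{39}{4}\right) = \left(7 + 75\right) \left(65 + \frac{39}{4}\right) = 82 \cdot \frac{299}{4} = \frac{12259}{2}$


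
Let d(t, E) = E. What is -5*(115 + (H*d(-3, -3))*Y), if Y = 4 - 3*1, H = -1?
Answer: -590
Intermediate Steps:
Y = 1 (Y = 4 - 3 = 1)
-5*(115 + (H*d(-3, -3))*Y) = -5*(115 - 1*(-3)*1) = -5*(115 + 3*1) = -5*(115 + 3) = -5*118 = -590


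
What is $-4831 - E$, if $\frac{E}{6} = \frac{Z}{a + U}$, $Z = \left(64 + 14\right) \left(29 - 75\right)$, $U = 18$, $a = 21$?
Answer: $-4279$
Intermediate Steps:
$Z = -3588$ ($Z = 78 \left(-46\right) = -3588$)
$E = -552$ ($E = 6 \frac{1}{21 + 18} \left(-3588\right) = 6 \cdot \frac{1}{39} \left(-3588\right) = 6 \left(-92\right) = -552$)
$-4831 - E = -4831 - -552 = -4831 + 552 = -4279$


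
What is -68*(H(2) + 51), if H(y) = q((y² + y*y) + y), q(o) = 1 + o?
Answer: -4216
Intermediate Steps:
H(y) = 1 + y + 2*y² (H(y) = 1 + ((y² + y*y) + y) = 1 + ((y² + y²) + y) = 1 + (2*y² + y) = 1 + (y + 2*y²) = 1 + y + 2*y²)
-68*(H(2) + 51) = -68*((1 + 2*(1 + 2*2)) + 51) = -68*((1 + 2*(1 + 4)) + 51) = -68*((1 + 2*5) + 51) = -68*((1 + 10) + 51) = -68*(11 + 51) = -68*62 = -4216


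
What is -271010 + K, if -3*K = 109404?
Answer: -307478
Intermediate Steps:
K = -36468 (K = -⅓*109404 = -36468)
-271010 + K = -271010 - 36468 = -307478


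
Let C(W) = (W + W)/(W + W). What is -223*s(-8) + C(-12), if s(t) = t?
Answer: 1785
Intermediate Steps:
C(W) = 1 (C(W) = (2*W)/((2*W)) = (2*W)*(1/(2*W)) = 1)
-223*s(-8) + C(-12) = -223*(-8) + 1 = 1784 + 1 = 1785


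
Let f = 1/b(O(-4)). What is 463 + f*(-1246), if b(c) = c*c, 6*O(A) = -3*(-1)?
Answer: -4521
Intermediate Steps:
O(A) = ½ (O(A) = (-3*(-1))/6 = (⅙)*3 = ½)
b(c) = c²
f = 4 (f = 1/((½)²) = 1/(¼) = 4)
463 + f*(-1246) = 463 + 4*(-1246) = 463 - 4984 = -4521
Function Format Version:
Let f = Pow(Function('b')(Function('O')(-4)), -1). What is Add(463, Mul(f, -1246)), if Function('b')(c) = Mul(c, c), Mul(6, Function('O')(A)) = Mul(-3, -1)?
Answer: -4521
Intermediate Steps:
Function('O')(A) = Rational(1, 2) (Function('O')(A) = Mul(Rational(1, 6), Mul(-3, -1)) = Mul(Rational(1, 6), 3) = Rational(1, 2))
Function('b')(c) = Pow(c, 2)
f = 4 (f = Pow(Pow(Rational(1, 2), 2), -1) = Pow(Rational(1, 4), -1) = 4)
Add(463, Mul(f, -1246)) = Add(463, Mul(4, -1246)) = Add(463, -4984) = -4521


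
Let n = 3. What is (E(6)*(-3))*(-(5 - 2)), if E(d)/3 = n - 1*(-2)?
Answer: 135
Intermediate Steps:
E(d) = 15 (E(d) = 3*(3 - 1*(-2)) = 3*(3 + 2) = 3*5 = 15)
(E(6)*(-3))*(-(5 - 2)) = (15*(-3))*(-(5 - 2)) = -(-45)*3 = -45*(-3) = 135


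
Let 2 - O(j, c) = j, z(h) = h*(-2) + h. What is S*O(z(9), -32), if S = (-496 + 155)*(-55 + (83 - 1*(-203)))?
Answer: -866481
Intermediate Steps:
z(h) = -h (z(h) = -2*h + h = -h)
O(j, c) = 2 - j
S = -78771 (S = -341*(-55 + (83 + 203)) = -341*(-55 + 286) = -341*231 = -78771)
S*O(z(9), -32) = -78771*(2 - (-1)*9) = -78771*(2 - 1*(-9)) = -78771*(2 + 9) = -78771*11 = -866481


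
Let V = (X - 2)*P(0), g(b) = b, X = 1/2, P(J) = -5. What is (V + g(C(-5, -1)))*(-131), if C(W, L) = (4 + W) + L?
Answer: -1441/2 ≈ -720.50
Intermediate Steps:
X = ½ ≈ 0.50000
C(W, L) = 4 + L + W
V = 15/2 (V = (½ - 2)*(-5) = -3/2*(-5) = 15/2 ≈ 7.5000)
(V + g(C(-5, -1)))*(-131) = (15/2 + (4 - 1 - 5))*(-131) = (15/2 - 2)*(-131) = (11/2)*(-131) = -1441/2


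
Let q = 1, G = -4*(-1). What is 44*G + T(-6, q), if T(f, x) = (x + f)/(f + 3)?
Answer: 533/3 ≈ 177.67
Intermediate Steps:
G = 4
T(f, x) = (f + x)/(3 + f)
44*G + T(-6, q) = 44*4 + (-6 + 1)/(3 - 6) = 176 - 5/(-3) = 176 - 1/3*(-5) = 176 + 5/3 = 533/3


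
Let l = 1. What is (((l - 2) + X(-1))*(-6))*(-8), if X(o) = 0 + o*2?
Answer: -144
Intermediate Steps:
X(o) = 2*o (X(o) = 0 + 2*o = 2*o)
(((l - 2) + X(-1))*(-6))*(-8) = (((1 - 2) + 2*(-1))*(-6))*(-8) = ((-1 - 2)*(-6))*(-8) = -3*(-6)*(-8) = 18*(-8) = -144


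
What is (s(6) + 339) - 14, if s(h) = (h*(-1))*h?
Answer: 289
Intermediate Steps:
s(h) = -h² (s(h) = (-h)*h = -h²)
(s(6) + 339) - 14 = (-1*6² + 339) - 14 = (-1*36 + 339) - 14 = (-36 + 339) - 14 = 303 - 14 = 289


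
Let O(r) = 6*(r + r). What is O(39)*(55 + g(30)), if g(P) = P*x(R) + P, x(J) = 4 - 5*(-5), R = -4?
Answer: 446940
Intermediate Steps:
O(r) = 12*r (O(r) = 6*(2*r) = 12*r)
x(J) = 29 (x(J) = 4 + 25 = 29)
g(P) = 30*P (g(P) = P*29 + P = 29*P + P = 30*P)
O(39)*(55 + g(30)) = (12*39)*(55 + 30*30) = 468*(55 + 900) = 468*955 = 446940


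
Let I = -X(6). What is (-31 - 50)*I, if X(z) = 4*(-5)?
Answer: -1620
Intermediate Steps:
X(z) = -20
I = 20 (I = -1*(-20) = 20)
(-31 - 50)*I = (-31 - 50)*20 = -81*20 = -1620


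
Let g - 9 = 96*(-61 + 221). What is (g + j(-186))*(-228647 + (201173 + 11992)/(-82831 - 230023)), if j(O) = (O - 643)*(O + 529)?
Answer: 9620447592294767/156427 ≈ 6.1501e+10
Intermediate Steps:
g = 15369 (g = 9 + 96*(-61 + 221) = 9 + 96*160 = 9 + 15360 = 15369)
j(O) = (-643 + O)*(529 + O)
(g + j(-186))*(-228647 + (201173 + 11992)/(-82831 - 230023)) = (15369 + (-340147 + (-186)² - 114*(-186)))*(-228647 + (201173 + 11992)/(-82831 - 230023)) = (15369 + (-340147 + 34596 + 21204))*(-228647 + 213165/(-312854)) = (15369 - 284347)*(-228647 + 213165*(-1/312854)) = -268978*(-228647 - 213165/312854) = -268978*(-71533341703/312854) = 9620447592294767/156427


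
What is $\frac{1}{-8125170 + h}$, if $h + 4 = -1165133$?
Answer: $- \frac{1}{9290307} \approx -1.0764 \cdot 10^{-7}$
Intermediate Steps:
$h = -1165137$ ($h = -4 - 1165133 = -1165137$)
$\frac{1}{-8125170 + h} = \frac{1}{-8125170 - 1165137} = \frac{1}{-9290307} = - \frac{1}{9290307}$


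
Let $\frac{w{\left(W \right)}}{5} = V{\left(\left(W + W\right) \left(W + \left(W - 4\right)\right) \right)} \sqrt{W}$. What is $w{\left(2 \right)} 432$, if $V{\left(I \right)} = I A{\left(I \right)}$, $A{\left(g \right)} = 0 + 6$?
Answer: $0$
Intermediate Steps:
$A{\left(g \right)} = 6$
$V{\left(I \right)} = 6 I$ ($V{\left(I \right)} = I 6 = 6 I$)
$w{\left(W \right)} = 60 W^{\frac{3}{2}} \left(-4 + 2 W\right)$ ($w{\left(W \right)} = 5 \cdot 6 \left(W + W\right) \left(W + \left(W - 4\right)\right) \sqrt{W} = 5 \cdot 6 \cdot 2 W \left(W + \left(-4 + W\right)\right) \sqrt{W} = 5 \cdot 6 \cdot 2 W \left(-4 + 2 W\right) \sqrt{W} = 5 \cdot 12 W \left(-4 + 2 W\right) \sqrt{W} = 5 \cdot 12 W^{\frac{3}{2}} \left(-4 + 2 W\right) = 60 W^{\frac{3}{2}} \left(-4 + 2 W\right)$)
$w{\left(2 \right)} 432 = 120 \cdot 2^{\frac{3}{2}} \left(-2 + 2\right) 432 = 120 \cdot 2 \sqrt{2} \cdot 0 \cdot 432 = 0 \cdot 432 = 0$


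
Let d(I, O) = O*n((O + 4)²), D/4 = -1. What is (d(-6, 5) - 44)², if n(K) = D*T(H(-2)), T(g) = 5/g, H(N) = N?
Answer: 36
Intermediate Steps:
D = -4 (D = 4*(-1) = -4)
n(K) = 10 (n(K) = -20/(-2) = -20*(-1)/2 = -4*(-5/2) = 10)
d(I, O) = 10*O (d(I, O) = O*10 = 10*O)
(d(-6, 5) - 44)² = (10*5 - 44)² = (50 - 44)² = 6² = 36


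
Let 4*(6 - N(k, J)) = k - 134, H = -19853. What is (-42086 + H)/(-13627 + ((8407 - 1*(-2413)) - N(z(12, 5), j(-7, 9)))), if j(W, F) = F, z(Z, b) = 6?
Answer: 61939/2845 ≈ 21.771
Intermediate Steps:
N(k, J) = 79/2 - k/4 (N(k, J) = 6 - (k - 134)/4 = 6 - (-134 + k)/4 = 6 + (67/2 - k/4) = 79/2 - k/4)
(-42086 + H)/(-13627 + ((8407 - 1*(-2413)) - N(z(12, 5), j(-7, 9)))) = (-42086 - 19853)/(-13627 + ((8407 - 1*(-2413)) - (79/2 - ¼*6))) = -61939/(-13627 + ((8407 + 2413) - (79/2 - 3/2))) = -61939/(-13627 + (10820 - 1*38)) = -61939/(-13627 + (10820 - 38)) = -61939/(-13627 + 10782) = -61939/(-2845) = -61939*(-1/2845) = 61939/2845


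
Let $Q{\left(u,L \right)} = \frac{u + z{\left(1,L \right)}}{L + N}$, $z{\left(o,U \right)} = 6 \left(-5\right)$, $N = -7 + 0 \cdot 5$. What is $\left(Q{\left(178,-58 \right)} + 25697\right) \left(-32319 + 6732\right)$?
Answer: $- \frac{42734307159}{65} \approx -6.5745 \cdot 10^{8}$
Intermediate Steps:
$N = -7$ ($N = -7 + 0 = -7$)
$z{\left(o,U \right)} = -30$
$Q{\left(u,L \right)} = \frac{-30 + u}{-7 + L}$ ($Q{\left(u,L \right)} = \frac{u - 30}{L - 7} = \frac{-30 + u}{-7 + L}$)
$\left(Q{\left(178,-58 \right)} + 25697\right) \left(-32319 + 6732\right) = \left(\frac{-30 + 178}{-7 - 58} + 25697\right) \left(-32319 + 6732\right) = \left(\frac{1}{-65} \cdot 148 + 25697\right) \left(-25587\right) = \left(\left(- \frac{1}{65}\right) 148 + 25697\right) \left(-25587\right) = \left(- \frac{148}{65} + 25697\right) \left(-25587\right) = \frac{1670157}{65} \left(-25587\right) = - \frac{42734307159}{65}$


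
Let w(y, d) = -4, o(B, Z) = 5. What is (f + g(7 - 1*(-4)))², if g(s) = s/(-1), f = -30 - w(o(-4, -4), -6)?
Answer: 1369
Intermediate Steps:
f = -26 (f = -30 - 1*(-4) = -30 + 4 = -26)
g(s) = -s (g(s) = s*(-1) = -s)
(f + g(7 - 1*(-4)))² = (-26 - (7 - 1*(-4)))² = (-26 - (7 + 4))² = (-26 - 1*11)² = (-26 - 11)² = (-37)² = 1369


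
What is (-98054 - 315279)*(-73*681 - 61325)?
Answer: 45895669654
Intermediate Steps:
(-98054 - 315279)*(-73*681 - 61325) = -413333*(-49713 - 61325) = -413333*(-111038) = 45895669654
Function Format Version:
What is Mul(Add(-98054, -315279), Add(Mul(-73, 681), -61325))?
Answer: 45895669654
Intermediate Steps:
Mul(Add(-98054, -315279), Add(Mul(-73, 681), -61325)) = Mul(-413333, Add(-49713, -61325)) = Mul(-413333, -111038) = 45895669654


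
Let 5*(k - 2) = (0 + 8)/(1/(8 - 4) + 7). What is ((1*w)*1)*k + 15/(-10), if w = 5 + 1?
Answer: 3429/290 ≈ 11.824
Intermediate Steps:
w = 6
k = 322/145 (k = 2 + ((0 + 8)/(1/(8 - 4) + 7))/5 = 2 + (8/(1/4 + 7))/5 = 2 + (8/(29/4))/5 = 2 + (8*(4/29))/5 = 2 + (1/5)*(32/29) = 2 + 32/145 = 322/145 ≈ 2.2207)
((1*w)*1)*k + 15/(-10) = ((1*6)*1)*(322/145) + 15/(-10) = (6*1)*(322/145) + 15*(-1/10) = 6*(322/145) - 3/2 = 1932/145 - 3/2 = 3429/290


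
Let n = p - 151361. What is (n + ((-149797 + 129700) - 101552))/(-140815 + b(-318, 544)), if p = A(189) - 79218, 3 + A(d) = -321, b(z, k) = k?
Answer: 352552/140271 ≈ 2.5134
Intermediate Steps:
A(d) = -324 (A(d) = -3 - 321 = -324)
p = -79542 (p = -324 - 79218 = -79542)
n = -230903 (n = -79542 - 151361 = -230903)
(n + ((-149797 + 129700) - 101552))/(-140815 + b(-318, 544)) = (-230903 + ((-149797 + 129700) - 101552))/(-140815 + 544) = (-230903 + (-20097 - 101552))/(-140271) = (-230903 - 121649)*(-1/140271) = -352552*(-1/140271) = 352552/140271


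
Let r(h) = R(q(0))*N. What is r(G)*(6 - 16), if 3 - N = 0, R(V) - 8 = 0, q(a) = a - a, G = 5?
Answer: -240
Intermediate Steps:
q(a) = 0
R(V) = 8 (R(V) = 8 + 0 = 8)
N = 3 (N = 3 - 1*0 = 3 + 0 = 3)
r(h) = 24 (r(h) = 8*3 = 24)
r(G)*(6 - 16) = 24*(6 - 16) = 24*(-10) = -240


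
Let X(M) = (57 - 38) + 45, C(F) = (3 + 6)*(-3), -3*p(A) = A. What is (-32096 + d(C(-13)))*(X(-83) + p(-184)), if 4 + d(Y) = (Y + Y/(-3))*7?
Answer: -4038992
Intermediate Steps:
p(A) = -A/3
C(F) = -27 (C(F) = 9*(-3) = -27)
d(Y) = -4 + 14*Y/3 (d(Y) = -4 + (Y + Y/(-3))*7 = -4 + (Y + Y*(-⅓))*7 = -4 + (Y - Y/3)*7 = -4 + (2*Y/3)*7 = -4 + 14*Y/3)
X(M) = 64 (X(M) = 19 + 45 = 64)
(-32096 + d(C(-13)))*(X(-83) + p(-184)) = (-32096 + (-4 + (14/3)*(-27)))*(64 - ⅓*(-184)) = (-32096 + (-4 - 126))*(64 + 184/3) = (-32096 - 130)*(376/3) = -32226*376/3 = -4038992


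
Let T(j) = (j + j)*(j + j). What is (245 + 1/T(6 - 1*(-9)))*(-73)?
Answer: -16096573/900 ≈ -17885.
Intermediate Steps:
T(j) = 4*j**2 (T(j) = (2*j)*(2*j) = 4*j**2)
(245 + 1/T(6 - 1*(-9)))*(-73) = (245 + 1/(4*(6 - 1*(-9))**2))*(-73) = (245 + 1/(4*(6 + 9)**2))*(-73) = (245 + 1/(4*15**2))*(-73) = (245 + 1/(4*225))*(-73) = (245 + 1/900)*(-73) = (220501/900)*(-73) = -16096573/900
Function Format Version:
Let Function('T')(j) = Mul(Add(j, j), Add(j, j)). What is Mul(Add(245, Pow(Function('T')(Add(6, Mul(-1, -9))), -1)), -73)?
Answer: Rational(-16096573, 900) ≈ -17885.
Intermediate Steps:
Function('T')(j) = Mul(4, Pow(j, 2)) (Function('T')(j) = Mul(Mul(2, j), Mul(2, j)) = Mul(4, Pow(j, 2)))
Mul(Add(245, Pow(Function('T')(Add(6, Mul(-1, -9))), -1)), -73) = Mul(Add(245, Pow(Mul(4, Pow(Add(6, Mul(-1, -9)), 2)), -1)), -73) = Mul(Add(245, Pow(Mul(4, Pow(Add(6, 9), 2)), -1)), -73) = Mul(Add(245, Pow(Mul(4, Pow(15, 2)), -1)), -73) = Mul(Add(245, Pow(Mul(4, 225), -1)), -73) = Mul(Add(245, Pow(900, -1)), -73) = Mul(Add(245, Rational(1, 900)), -73) = Mul(Rational(220501, 900), -73) = Rational(-16096573, 900)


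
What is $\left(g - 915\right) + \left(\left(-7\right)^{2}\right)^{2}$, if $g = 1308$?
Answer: $2794$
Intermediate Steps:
$\left(g - 915\right) + \left(\left(-7\right)^{2}\right)^{2} = \left(1308 - 915\right) + \left(\left(-7\right)^{2}\right)^{2} = \left(1308 - 915\right) + 49^{2} = 393 + 2401 = 2794$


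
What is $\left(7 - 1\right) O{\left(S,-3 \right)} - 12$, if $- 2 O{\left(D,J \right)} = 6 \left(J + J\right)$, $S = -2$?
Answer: $96$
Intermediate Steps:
$O{\left(D,J \right)} = - 6 J$ ($O{\left(D,J \right)} = - \frac{6 \left(J + J\right)}{2} = - \frac{6 \cdot 2 J}{2} = - \frac{12 J}{2} = - 6 J$)
$\left(7 - 1\right) O{\left(S,-3 \right)} - 12 = \left(7 - 1\right) \left(\left(-6\right) \left(-3\right)\right) - 12 = 6 \cdot 18 - 12 = 108 - 12 = 96$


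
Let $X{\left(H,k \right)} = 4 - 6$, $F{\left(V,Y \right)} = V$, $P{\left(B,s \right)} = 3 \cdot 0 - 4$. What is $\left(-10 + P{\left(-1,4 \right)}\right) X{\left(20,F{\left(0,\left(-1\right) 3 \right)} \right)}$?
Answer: $28$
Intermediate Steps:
$P{\left(B,s \right)} = -4$ ($P{\left(B,s \right)} = 0 - 4 = -4$)
$X{\left(H,k \right)} = -2$ ($X{\left(H,k \right)} = 4 - 6 = -2$)
$\left(-10 + P{\left(-1,4 \right)}\right) X{\left(20,F{\left(0,\left(-1\right) 3 \right)} \right)} = \left(-10 - 4\right) \left(-2\right) = \left(-14\right) \left(-2\right) = 28$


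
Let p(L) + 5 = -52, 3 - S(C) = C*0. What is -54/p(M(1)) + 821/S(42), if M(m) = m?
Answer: 15653/57 ≈ 274.61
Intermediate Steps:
S(C) = 3 (S(C) = 3 - C*0 = 3 - 1*0 = 3 + 0 = 3)
p(L) = -57 (p(L) = -5 - 52 = -57)
-54/p(M(1)) + 821/S(42) = -54/(-57) + 821/3 = -54*(-1/57) + 821*(⅓) = 18/19 + 821/3 = 15653/57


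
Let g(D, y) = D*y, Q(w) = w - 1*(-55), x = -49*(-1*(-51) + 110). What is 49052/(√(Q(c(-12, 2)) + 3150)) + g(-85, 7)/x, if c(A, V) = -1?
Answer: 85/1127 + 24526*√89/267 ≈ 866.66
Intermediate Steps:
x = -7889 (x = -49*(51 + 110) = -49*161 = -7889)
Q(w) = 55 + w (Q(w) = w + 55 = 55 + w)
49052/(√(Q(c(-12, 2)) + 3150)) + g(-85, 7)/x = 49052/(√((55 - 1) + 3150)) - 85*7/(-7889) = 49052/(√(54 + 3150)) - 595*(-1/7889) = 49052/(√3204) + 85/1127 = 49052/((6*√89)) + 85/1127 = 49052*(√89/534) + 85/1127 = 24526*√89/267 + 85/1127 = 85/1127 + 24526*√89/267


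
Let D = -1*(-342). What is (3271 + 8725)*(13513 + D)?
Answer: 166204580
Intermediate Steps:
D = 342
(3271 + 8725)*(13513 + D) = (3271 + 8725)*(13513 + 342) = 11996*13855 = 166204580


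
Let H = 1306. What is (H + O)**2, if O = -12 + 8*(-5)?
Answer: 1572516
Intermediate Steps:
O = -52 (O = -12 - 40 = -52)
(H + O)**2 = (1306 - 52)**2 = 1254**2 = 1572516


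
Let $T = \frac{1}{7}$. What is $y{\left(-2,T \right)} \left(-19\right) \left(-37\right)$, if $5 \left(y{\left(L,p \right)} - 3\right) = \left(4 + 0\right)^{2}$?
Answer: $\frac{21793}{5} \approx 4358.6$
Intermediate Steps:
$T = \frac{1}{7} \approx 0.14286$
$y{\left(L,p \right)} = \frac{31}{5}$ ($y{\left(L,p \right)} = 3 + \frac{\left(4 + 0\right)^{2}}{5} = 3 + \frac{4^{2}}{5} = 3 + \frac{1}{5} \cdot 16 = 3 + \frac{16}{5} = \frac{31}{5}$)
$y{\left(-2,T \right)} \left(-19\right) \left(-37\right) = \frac{31}{5} \left(-19\right) \left(-37\right) = \left(- \frac{589}{5}\right) \left(-37\right) = \frac{21793}{5}$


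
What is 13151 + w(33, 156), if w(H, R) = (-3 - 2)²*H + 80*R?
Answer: 26456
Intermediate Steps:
w(H, R) = 25*H + 80*R (w(H, R) = (-5)²*H + 80*R = 25*H + 80*R)
13151 + w(33, 156) = 13151 + (25*33 + 80*156) = 13151 + (825 + 12480) = 13151 + 13305 = 26456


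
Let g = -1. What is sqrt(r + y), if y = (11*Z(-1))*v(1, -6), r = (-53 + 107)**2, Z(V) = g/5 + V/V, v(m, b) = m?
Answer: 4*sqrt(4570)/5 ≈ 54.081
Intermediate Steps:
Z(V) = 4/5 (Z(V) = -1/5 + V/V = -1*1/5 + 1 = -1/5 + 1 = 4/5)
r = 2916 (r = 54**2 = 2916)
y = 44/5 (y = (11*(4/5))*1 = (44/5)*1 = 44/5 ≈ 8.8000)
sqrt(r + y) = sqrt(2916 + 44/5) = sqrt(14624/5) = 4*sqrt(4570)/5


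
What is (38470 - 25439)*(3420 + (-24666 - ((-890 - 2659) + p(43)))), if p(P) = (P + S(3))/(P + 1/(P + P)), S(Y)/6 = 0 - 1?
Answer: -853066400935/3699 ≈ -2.3062e+8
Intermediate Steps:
S(Y) = -6 (S(Y) = 6*(0 - 1) = 6*(-1) = -6)
p(P) = (-6 + P)/(P + 1/(2*P)) (p(P) = (P - 6)/(P + 1/(P + P)) = (-6 + P)/(P + 1/(2*P)))
(38470 - 25439)*(3420 + (-24666 - ((-890 - 2659) + p(43)))) = (38470 - 25439)*(3420 + (-24666 - ((-890 - 2659) + 2*43*(-6 + 43)/(1 + 2*43**2)))) = 13031*(3420 + (-24666 - (-3549 + 2*43*37/(1 + 2*1849)))) = 13031*(3420 + (-24666 - (-3549 + 2*43*37/(1 + 3698)))) = 13031*(3420 + (-24666 - (-3549 + 2*43*37/3699))) = 13031*(3420 + (-24666 - (-3549 + 2*43*(1/3699)*37))) = 13031*(3420 + (-24666 - (-3549 + 3182/3699))) = 13031*(3420 + (-24666 - 1*(-13124569/3699))) = 13031*(3420 + (-24666 + 13124569/3699)) = 13031*(3420 - 78114965/3699) = 13031*(-65464385/3699) = -853066400935/3699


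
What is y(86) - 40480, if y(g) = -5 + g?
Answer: -40399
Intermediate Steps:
y(86) - 40480 = (-5 + 86) - 40480 = 81 - 40480 = -40399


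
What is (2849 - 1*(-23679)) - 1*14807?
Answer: 11721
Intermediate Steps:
(2849 - 1*(-23679)) - 1*14807 = (2849 + 23679) - 14807 = 26528 - 14807 = 11721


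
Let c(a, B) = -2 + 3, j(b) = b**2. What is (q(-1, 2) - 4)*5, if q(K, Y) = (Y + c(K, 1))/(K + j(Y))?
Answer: -15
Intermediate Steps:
c(a, B) = 1
q(K, Y) = (1 + Y)/(K + Y**2) (q(K, Y) = (Y + 1)/(K + Y**2) = (1 + Y)/(K + Y**2))
(q(-1, 2) - 4)*5 = ((1 + 2)/(-1 + 2**2) - 4)*5 = (3/(-1 + 4) - 4)*5 = (3/3 - 4)*5 = ((1/3)*3 - 4)*5 = (1 - 4)*5 = -3*5 = -15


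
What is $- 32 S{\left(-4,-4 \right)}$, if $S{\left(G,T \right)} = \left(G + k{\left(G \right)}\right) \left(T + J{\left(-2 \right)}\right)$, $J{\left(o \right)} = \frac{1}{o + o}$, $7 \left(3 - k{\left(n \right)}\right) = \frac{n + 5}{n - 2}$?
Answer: $- \frac{2788}{21} \approx -132.76$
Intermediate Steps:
$k{\left(n \right)} = 3 - \frac{5 + n}{7 \left(-2 + n\right)}$ ($k{\left(n \right)} = 3 - \frac{\left(n + 5\right) \frac{1}{n - 2}}{7} = 3 - \frac{\left(5 + n\right) \frac{1}{-2 + n}}{7} = 3 - \frac{\frac{1}{-2 + n} \left(5 + n\right)}{7} = 3 - \frac{5 + n}{7 \left(-2 + n\right)}$)
$J{\left(o \right)} = \frac{1}{2 o}$
$S{\left(G,T \right)} = \left(- \frac{1}{4} + T\right) \left(G + \frac{-47 + 20 G}{7 \left(-2 + G\right)}\right)$ ($S{\left(G,T \right)} = \left(G + \frac{-47 + 20 G}{7 \left(-2 + G\right)}\right) \left(T + \frac{1}{2 \left(-2\right)}\right) = \left(G + \frac{-47 + 20 G}{7 \left(-2 + G\right)}\right) \left(T + \frac{1}{2} \left(- \frac{1}{2}\right)\right) = \left(G + \frac{-47 + 20 G}{7 \left(-2 + G\right)}\right) \left(T - \frac{1}{4}\right) = \left(G + \frac{-47 + 20 G}{7 \left(-2 + G\right)}\right) \left(- \frac{1}{4} + T\right) = \left(- \frac{1}{4} + T\right) \left(G + \frac{-47 + 20 G}{7 \left(-2 + G\right)}\right)$)
$- 32 S{\left(-4,-4 \right)} = - 32 \frac{47 - -80 + 4 \left(-4\right) \left(-47 + 20 \left(-4\right)\right) + 7 \left(-4\right) \left(-1 + 4 \left(-4\right)\right) \left(-2 - 4\right)}{28 \left(-2 - 4\right)} = - 32 \frac{47 + 80 + 4 \left(-4\right) \left(-47 - 80\right) + 7 \left(-4\right) \left(-1 - 16\right) \left(-6\right)}{28 \left(-6\right)} = - 32 \cdot \frac{1}{28} \left(- \frac{1}{6}\right) \left(47 + 80 + 4 \left(-4\right) \left(-127\right) + 7 \left(-4\right) \left(-17\right) \left(-6\right)\right) = - 32 \cdot \frac{1}{28} \left(- \frac{1}{6}\right) \left(47 + 80 + 2032 - 2856\right) = - 32 \cdot \frac{1}{28} \left(- \frac{1}{6}\right) \left(-697\right) = \left(-32\right) \frac{697}{168} = - \frac{2788}{21}$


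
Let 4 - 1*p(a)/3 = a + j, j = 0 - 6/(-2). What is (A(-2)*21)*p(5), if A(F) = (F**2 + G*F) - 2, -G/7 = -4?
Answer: 13608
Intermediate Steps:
G = 28 (G = -7*(-4) = 28)
j = 3 (j = 0 - 6*(-1)/2 = 0 - 2*(-3/2) = 0 + 3 = 3)
A(F) = -2 + F**2 + 28*F (A(F) = (F**2 + 28*F) - 2 = -2 + F**2 + 28*F)
p(a) = 3 - 3*a (p(a) = 12 - 3*(a + 3) = 12 - 3*(3 + a) = 12 + (-9 - 3*a) = 3 - 3*a)
(A(-2)*21)*p(5) = ((-2 + (-2)**2 + 28*(-2))*21)*(3 - 3*5) = ((-2 + 4 - 56)*21)*(3 - 15) = -54*21*(-12) = -1134*(-12) = 13608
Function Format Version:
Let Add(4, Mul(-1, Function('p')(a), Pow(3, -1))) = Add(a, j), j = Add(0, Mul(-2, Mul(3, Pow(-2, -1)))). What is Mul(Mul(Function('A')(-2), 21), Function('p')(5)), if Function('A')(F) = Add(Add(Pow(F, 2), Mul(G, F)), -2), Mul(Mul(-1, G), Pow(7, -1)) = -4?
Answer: 13608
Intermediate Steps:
G = 28 (G = Mul(-7, -4) = 28)
j = 3 (j = Add(0, Mul(-2, Mul(3, Rational(-1, 2)))) = Add(0, Mul(-2, Rational(-3, 2))) = Add(0, 3) = 3)
Function('A')(F) = Add(-2, Pow(F, 2), Mul(28, F)) (Function('A')(F) = Add(Add(Pow(F, 2), Mul(28, F)), -2) = Add(-2, Pow(F, 2), Mul(28, F)))
Function('p')(a) = Add(3, Mul(-3, a)) (Function('p')(a) = Add(12, Mul(-3, Add(a, 3))) = Add(12, Mul(-3, Add(3, a))) = Add(12, Add(-9, Mul(-3, a))) = Add(3, Mul(-3, a)))
Mul(Mul(Function('A')(-2), 21), Function('p')(5)) = Mul(Mul(Add(-2, Pow(-2, 2), Mul(28, -2)), 21), Add(3, Mul(-3, 5))) = Mul(Mul(Add(-2, 4, -56), 21), Add(3, -15)) = Mul(Mul(-54, 21), -12) = Mul(-1134, -12) = 13608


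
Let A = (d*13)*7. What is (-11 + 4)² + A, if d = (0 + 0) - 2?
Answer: -133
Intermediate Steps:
d = -2 (d = 0 - 2 = -2)
A = -182 (A = -2*13*7 = -26*7 = -182)
(-11 + 4)² + A = (-11 + 4)² - 182 = (-7)² - 182 = 49 - 182 = -133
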